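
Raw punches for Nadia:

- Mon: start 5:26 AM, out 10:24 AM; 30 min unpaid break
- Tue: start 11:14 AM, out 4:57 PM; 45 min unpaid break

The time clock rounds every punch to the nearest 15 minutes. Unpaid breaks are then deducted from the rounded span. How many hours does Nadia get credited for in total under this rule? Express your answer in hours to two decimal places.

9.50 hours

Mon: in 5:26 AM→5:30 AM, out 10:24 AM→10:30 AM; 5 h 0 min − 30 min = 4 h 30 min
Tue: in 11:14 AM→11:15 AM, out 4:57 PM→5:00 PM; 5 h 45 min − 45 min = 5 h 0 min
Total credited: 9 h 30 min.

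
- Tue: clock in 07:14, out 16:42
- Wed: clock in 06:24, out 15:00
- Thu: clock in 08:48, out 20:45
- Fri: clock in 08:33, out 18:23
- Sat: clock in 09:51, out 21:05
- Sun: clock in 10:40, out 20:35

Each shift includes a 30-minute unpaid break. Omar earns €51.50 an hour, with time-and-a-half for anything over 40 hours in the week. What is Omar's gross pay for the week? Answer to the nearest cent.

€3450.50

Tue: 07:14–16:42 = 9 h 28 min; less 30 min break → 8 h 58 min
Wed: 06:24–15:00 = 8 h 36 min; less 30 min break → 8 h 6 min
Thu: 08:48–20:45 = 11 h 57 min; less 30 min break → 11 h 27 min
Fri: 08:33–18:23 = 9 h 50 min; less 30 min break → 9 h 20 min
Sat: 09:51–21:05 = 11 h 14 min; less 30 min break → 10 h 44 min
Sun: 10:40–20:35 = 9 h 55 min; less 30 min break → 9 h 25 min
Total worked: 58 h 0 min = 3480 min.
Regular 40 h 0 min = 2400 min at €51.50/h; overtime 18 h 0 min = 1080 min at €77.25/h.
Pay = (2400 × €51.50 + 1080 × €77.25) ÷ 60 = €3450.50.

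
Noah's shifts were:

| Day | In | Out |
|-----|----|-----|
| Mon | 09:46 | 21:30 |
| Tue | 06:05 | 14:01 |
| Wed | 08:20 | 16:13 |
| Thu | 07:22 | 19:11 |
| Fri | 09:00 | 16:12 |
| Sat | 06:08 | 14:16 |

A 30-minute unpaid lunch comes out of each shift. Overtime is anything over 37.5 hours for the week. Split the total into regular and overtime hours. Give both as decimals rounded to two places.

Regular 37.50 hours, overtime 14.20 hours

Mon: 09:46–21:30 = 11 h 44 min; less 30 min break → 11 h 14 min
Tue: 06:05–14:01 = 7 h 56 min; less 30 min break → 7 h 26 min
Wed: 08:20–16:13 = 7 h 53 min; less 30 min break → 7 h 23 min
Thu: 07:22–19:11 = 11 h 49 min; less 30 min break → 11 h 19 min
Fri: 09:00–16:12 = 7 h 12 min; less 30 min break → 6 h 42 min
Sat: 06:08–14:16 = 8 h 8 min; less 30 min break → 7 h 38 min
Total worked: 51 h 42 min = 51.70 h.
Threshold 37.5 h → overtime 14 h 12 min, regular 37 h 30 min.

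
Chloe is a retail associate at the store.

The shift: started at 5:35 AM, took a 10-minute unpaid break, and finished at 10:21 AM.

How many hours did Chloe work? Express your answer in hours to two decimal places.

4.60 hours

The shift: 5:35 AM–10:21 AM = 4 h 46 min; less 10 min break → 4 h 36 min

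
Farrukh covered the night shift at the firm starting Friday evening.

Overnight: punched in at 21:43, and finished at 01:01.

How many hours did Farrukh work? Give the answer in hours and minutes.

Overnight: 21:43 → midnight = 2 h 17 min; midnight → 01:01 = 1 h 1 min; span 3 h 18 min

3 h 18 min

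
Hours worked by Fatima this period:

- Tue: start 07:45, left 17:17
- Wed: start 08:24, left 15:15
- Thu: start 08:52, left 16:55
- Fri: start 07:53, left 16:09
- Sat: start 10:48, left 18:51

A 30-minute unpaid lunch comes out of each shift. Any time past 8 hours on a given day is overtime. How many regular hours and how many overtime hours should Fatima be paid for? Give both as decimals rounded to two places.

Tue: 07:45–17:17 = 9 h 32 min; less 30 min break → 9 h 2 min
Wed: 08:24–15:15 = 6 h 51 min; less 30 min break → 6 h 21 min
Thu: 08:52–16:55 = 8 h 3 min; less 30 min break → 7 h 33 min
Fri: 07:53–16:09 = 8 h 16 min; less 30 min break → 7 h 46 min
Sat: 10:48–18:51 = 8 h 3 min; less 30 min break → 7 h 33 min
Tue reg 8 h 0 min / OT 1 h 2 min; Wed reg 6 h 21 min / OT 0 h 0 min; Thu reg 7 h 33 min / OT 0 h 0 min; Fri reg 7 h 46 min / OT 0 h 0 min; Sat reg 7 h 33 min / OT 0 h 0 min.
Totals: regular 37 h 13 min, overtime 1 h 2 min.

Regular 37.22 hours, overtime 1.03 hours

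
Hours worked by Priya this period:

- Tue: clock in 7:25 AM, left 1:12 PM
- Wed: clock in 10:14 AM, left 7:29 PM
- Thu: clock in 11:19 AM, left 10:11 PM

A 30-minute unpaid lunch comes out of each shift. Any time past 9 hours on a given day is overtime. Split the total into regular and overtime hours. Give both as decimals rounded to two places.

Regular 23.03 hours, overtime 1.37 hours

Tue: 7:25 AM–1:12 PM = 5 h 47 min; less 30 min break → 5 h 17 min
Wed: 10:14 AM–7:29 PM = 9 h 15 min; less 30 min break → 8 h 45 min
Thu: 11:19 AM–10:11 PM = 10 h 52 min; less 30 min break → 10 h 22 min
Tue reg 5 h 17 min / OT 0 h 0 min; Wed reg 8 h 45 min / OT 0 h 0 min; Thu reg 9 h 0 min / OT 1 h 22 min.
Totals: regular 23 h 2 min, overtime 1 h 22 min.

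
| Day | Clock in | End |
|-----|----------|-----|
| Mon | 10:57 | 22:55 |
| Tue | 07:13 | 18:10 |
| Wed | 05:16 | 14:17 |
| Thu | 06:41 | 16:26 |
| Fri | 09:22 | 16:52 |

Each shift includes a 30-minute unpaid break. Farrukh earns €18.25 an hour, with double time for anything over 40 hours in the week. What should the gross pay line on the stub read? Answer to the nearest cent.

€973.94

Mon: 10:57–22:55 = 11 h 58 min; less 30 min break → 11 h 28 min
Tue: 07:13–18:10 = 10 h 57 min; less 30 min break → 10 h 27 min
Wed: 05:16–14:17 = 9 h 1 min; less 30 min break → 8 h 31 min
Thu: 06:41–16:26 = 9 h 45 min; less 30 min break → 9 h 15 min
Fri: 09:22–16:52 = 7 h 30 min; less 30 min break → 7 h 0 min
Total worked: 46 h 41 min = 2801 min.
Regular 40 h 0 min = 2400 min at €18.25/h; overtime 6 h 41 min = 401 min at €36.50/h.
Pay = (2400 × €18.25 + 401 × €36.50) ÷ 60 = €973.94.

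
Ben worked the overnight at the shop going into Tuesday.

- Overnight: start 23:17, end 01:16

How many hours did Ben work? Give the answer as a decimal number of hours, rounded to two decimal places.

1.98 hours

Overnight: 23:17 → midnight = 0 h 43 min; midnight → 01:16 = 1 h 16 min; span 1 h 59 min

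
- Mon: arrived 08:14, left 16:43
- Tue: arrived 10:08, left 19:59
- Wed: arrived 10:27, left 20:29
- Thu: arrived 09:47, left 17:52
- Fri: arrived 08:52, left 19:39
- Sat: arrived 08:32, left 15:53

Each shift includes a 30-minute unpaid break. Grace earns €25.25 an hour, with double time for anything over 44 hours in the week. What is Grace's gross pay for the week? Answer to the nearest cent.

€1493.96

Mon: 08:14–16:43 = 8 h 29 min; less 30 min break → 7 h 59 min
Tue: 10:08–19:59 = 9 h 51 min; less 30 min break → 9 h 21 min
Wed: 10:27–20:29 = 10 h 2 min; less 30 min break → 9 h 32 min
Thu: 09:47–17:52 = 8 h 5 min; less 30 min break → 7 h 35 min
Fri: 08:52–19:39 = 10 h 47 min; less 30 min break → 10 h 17 min
Sat: 08:32–15:53 = 7 h 21 min; less 30 min break → 6 h 51 min
Total worked: 51 h 35 min = 3095 min.
Regular 44 h 0 min = 2640 min at €25.25/h; overtime 7 h 35 min = 455 min at €50.50/h.
Pay = (2640 × €25.25 + 455 × €50.50) ÷ 60 = €1493.96.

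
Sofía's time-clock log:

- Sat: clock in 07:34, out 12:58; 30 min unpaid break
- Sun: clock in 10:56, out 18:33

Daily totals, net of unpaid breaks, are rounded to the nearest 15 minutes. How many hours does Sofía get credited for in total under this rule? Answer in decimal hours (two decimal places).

12.50 hours

Sat: 07:34–12:58 = 5 h 24 min − 30 min = 4 h 54 min → rounds to 5 h 0 min
Sun: 10:56–18:33 = 7 h 37 min → rounds to 7 h 30 min
Total credited: 12 h 30 min.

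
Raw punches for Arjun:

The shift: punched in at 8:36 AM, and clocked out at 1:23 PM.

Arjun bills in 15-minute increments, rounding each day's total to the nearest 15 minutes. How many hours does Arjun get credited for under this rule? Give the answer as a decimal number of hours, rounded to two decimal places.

4.75 hours

The shift: 8:36 AM–1:23 PM = 4 h 47 min → rounds to 4 h 45 min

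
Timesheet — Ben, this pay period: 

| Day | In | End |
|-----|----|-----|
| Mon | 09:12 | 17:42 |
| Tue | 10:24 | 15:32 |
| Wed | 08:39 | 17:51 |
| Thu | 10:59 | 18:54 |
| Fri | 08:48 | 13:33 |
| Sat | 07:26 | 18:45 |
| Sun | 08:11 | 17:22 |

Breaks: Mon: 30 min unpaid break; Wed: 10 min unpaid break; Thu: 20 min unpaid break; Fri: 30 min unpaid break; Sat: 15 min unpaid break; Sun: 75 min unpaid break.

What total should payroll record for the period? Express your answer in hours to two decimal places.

Mon: 09:12–17:42 = 8 h 30 min; less 30 min break → 8 h 0 min
Tue: 10:24–15:32 = 5 h 8 min
Wed: 08:39–17:51 = 9 h 12 min; less 10 min break → 9 h 2 min
Thu: 10:59–18:54 = 7 h 55 min; less 20 min break → 7 h 35 min
Fri: 08:48–13:33 = 4 h 45 min; less 30 min break → 4 h 15 min
Sat: 07:26–18:45 = 11 h 19 min; less 15 min break → 11 h 4 min
Sun: 08:11–17:22 = 9 h 11 min; less 75 min break → 7 h 56 min
Total: 8 h 0 min + 5 h 8 min + 9 h 2 min + 7 h 35 min + 4 h 15 min + 11 h 4 min + 7 h 56 min = 53 h 0 min.

53.00 hours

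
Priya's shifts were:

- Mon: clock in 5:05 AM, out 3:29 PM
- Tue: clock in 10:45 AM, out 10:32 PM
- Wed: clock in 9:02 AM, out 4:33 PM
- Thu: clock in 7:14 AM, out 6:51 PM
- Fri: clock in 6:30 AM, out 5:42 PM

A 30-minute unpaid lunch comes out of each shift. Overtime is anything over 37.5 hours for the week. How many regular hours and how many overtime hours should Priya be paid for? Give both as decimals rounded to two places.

Mon: 5:05 AM–3:29 PM = 10 h 24 min; less 30 min break → 9 h 54 min
Tue: 10:45 AM–10:32 PM = 11 h 47 min; less 30 min break → 11 h 17 min
Wed: 9:02 AM–4:33 PM = 7 h 31 min; less 30 min break → 7 h 1 min
Thu: 7:14 AM–6:51 PM = 11 h 37 min; less 30 min break → 11 h 7 min
Fri: 6:30 AM–5:42 PM = 11 h 12 min; less 30 min break → 10 h 42 min
Total worked: 50 h 1 min = 50.02 h.
Threshold 37.5 h → overtime 12 h 31 min, regular 37 h 30 min.

Regular 37.50 hours, overtime 12.52 hours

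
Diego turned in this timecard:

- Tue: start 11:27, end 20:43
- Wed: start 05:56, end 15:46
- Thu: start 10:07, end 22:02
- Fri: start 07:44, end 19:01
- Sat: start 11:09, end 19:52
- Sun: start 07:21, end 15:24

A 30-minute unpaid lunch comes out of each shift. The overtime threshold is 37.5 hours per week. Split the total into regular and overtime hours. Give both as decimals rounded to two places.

Tue: 11:27–20:43 = 9 h 16 min; less 30 min break → 8 h 46 min
Wed: 05:56–15:46 = 9 h 50 min; less 30 min break → 9 h 20 min
Thu: 10:07–22:02 = 11 h 55 min; less 30 min break → 11 h 25 min
Fri: 07:44–19:01 = 11 h 17 min; less 30 min break → 10 h 47 min
Sat: 11:09–19:52 = 8 h 43 min; less 30 min break → 8 h 13 min
Sun: 07:21–15:24 = 8 h 3 min; less 30 min break → 7 h 33 min
Total worked: 56 h 4 min = 56.07 h.
Threshold 37.5 h → overtime 18 h 34 min, regular 37 h 30 min.

Regular 37.50 hours, overtime 18.57 hours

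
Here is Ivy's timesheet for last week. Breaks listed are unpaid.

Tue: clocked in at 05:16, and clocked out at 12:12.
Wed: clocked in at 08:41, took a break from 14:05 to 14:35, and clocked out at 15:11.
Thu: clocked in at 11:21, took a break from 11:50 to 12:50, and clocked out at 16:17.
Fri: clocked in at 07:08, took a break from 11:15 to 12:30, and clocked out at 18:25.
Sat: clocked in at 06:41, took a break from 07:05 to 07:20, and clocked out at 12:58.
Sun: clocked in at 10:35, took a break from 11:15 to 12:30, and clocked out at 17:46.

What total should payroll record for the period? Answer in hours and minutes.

Tue: 05:16–12:12 = 6 h 56 min
Wed: 08:41–15:11 = 6 h 30 min; less 30 min break → 6 h 0 min
Thu: 11:21–16:17 = 4 h 56 min; less 60 min break → 3 h 56 min
Fri: 07:08–18:25 = 11 h 17 min; less 75 min break → 10 h 2 min
Sat: 06:41–12:58 = 6 h 17 min; less 15 min break → 6 h 2 min
Sun: 10:35–17:46 = 7 h 11 min; less 75 min break → 5 h 56 min
Total: 6 h 56 min + 6 h 0 min + 3 h 56 min + 10 h 2 min + 6 h 2 min + 5 h 56 min = 38 h 52 min.

38 h 52 min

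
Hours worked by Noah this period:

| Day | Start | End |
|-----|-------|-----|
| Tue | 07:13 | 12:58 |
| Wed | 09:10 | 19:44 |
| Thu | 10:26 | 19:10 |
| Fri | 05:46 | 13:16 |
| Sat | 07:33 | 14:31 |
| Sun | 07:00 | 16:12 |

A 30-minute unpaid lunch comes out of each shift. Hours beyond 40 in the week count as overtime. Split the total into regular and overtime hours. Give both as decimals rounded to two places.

Regular 40.00 hours, overtime 5.72 hours

Tue: 07:13–12:58 = 5 h 45 min; less 30 min break → 5 h 15 min
Wed: 09:10–19:44 = 10 h 34 min; less 30 min break → 10 h 4 min
Thu: 10:26–19:10 = 8 h 44 min; less 30 min break → 8 h 14 min
Fri: 05:46–13:16 = 7 h 30 min; less 30 min break → 7 h 0 min
Sat: 07:33–14:31 = 6 h 58 min; less 30 min break → 6 h 28 min
Sun: 07:00–16:12 = 9 h 12 min; less 30 min break → 8 h 42 min
Total worked: 45 h 43 min = 45.72 h.
Threshold 40 h → overtime 5 h 43 min, regular 40 h 0 min.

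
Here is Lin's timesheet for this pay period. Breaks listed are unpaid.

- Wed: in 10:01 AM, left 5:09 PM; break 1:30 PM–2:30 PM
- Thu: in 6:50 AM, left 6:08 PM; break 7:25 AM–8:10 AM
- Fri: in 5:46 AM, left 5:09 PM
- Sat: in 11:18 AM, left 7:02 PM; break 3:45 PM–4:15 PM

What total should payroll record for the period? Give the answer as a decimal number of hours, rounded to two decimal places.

35.30 hours

Wed: 10:01 AM–5:09 PM = 7 h 8 min; less 60 min break → 6 h 8 min
Thu: 6:50 AM–6:08 PM = 11 h 18 min; less 45 min break → 10 h 33 min
Fri: 5:46 AM–5:09 PM = 11 h 23 min
Sat: 11:18 AM–7:02 PM = 7 h 44 min; less 30 min break → 7 h 14 min
Total: 6 h 8 min + 10 h 33 min + 11 h 23 min + 7 h 14 min = 35 h 18 min.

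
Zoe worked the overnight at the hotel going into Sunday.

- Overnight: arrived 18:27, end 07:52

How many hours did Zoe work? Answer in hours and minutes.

Overnight: 18:27 → midnight = 5 h 33 min; midnight → 07:52 = 7 h 52 min; span 13 h 25 min

13 h 25 min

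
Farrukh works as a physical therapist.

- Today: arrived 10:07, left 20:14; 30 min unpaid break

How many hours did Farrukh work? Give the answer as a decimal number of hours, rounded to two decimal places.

9.62 hours

Today: 10:07–20:14 = 10 h 7 min; less 30 min break → 9 h 37 min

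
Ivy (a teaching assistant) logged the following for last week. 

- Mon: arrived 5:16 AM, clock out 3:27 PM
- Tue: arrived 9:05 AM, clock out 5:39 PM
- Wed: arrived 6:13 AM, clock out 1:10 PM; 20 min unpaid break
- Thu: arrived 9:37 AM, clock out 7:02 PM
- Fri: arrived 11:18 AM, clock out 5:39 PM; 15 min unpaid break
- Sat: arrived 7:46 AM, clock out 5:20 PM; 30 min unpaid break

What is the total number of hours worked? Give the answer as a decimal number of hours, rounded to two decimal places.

Mon: 5:16 AM–3:27 PM = 10 h 11 min
Tue: 9:05 AM–5:39 PM = 8 h 34 min
Wed: 6:13 AM–1:10 PM = 6 h 57 min; less 20 min break → 6 h 37 min
Thu: 9:37 AM–7:02 PM = 9 h 25 min
Fri: 11:18 AM–5:39 PM = 6 h 21 min; less 15 min break → 6 h 6 min
Sat: 7:46 AM–5:20 PM = 9 h 34 min; less 30 min break → 9 h 4 min
Total: 10 h 11 min + 8 h 34 min + 6 h 37 min + 9 h 25 min + 6 h 6 min + 9 h 4 min = 49 h 57 min.

49.95 hours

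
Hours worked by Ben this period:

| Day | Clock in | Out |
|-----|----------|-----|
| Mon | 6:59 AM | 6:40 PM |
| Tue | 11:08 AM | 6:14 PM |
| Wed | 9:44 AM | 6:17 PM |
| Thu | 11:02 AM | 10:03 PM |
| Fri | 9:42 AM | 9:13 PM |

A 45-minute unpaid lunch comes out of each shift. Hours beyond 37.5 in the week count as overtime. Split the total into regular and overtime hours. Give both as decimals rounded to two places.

Regular 37.50 hours, overtime 8.62 hours

Mon: 6:59 AM–6:40 PM = 11 h 41 min; less 45 min break → 10 h 56 min
Tue: 11:08 AM–6:14 PM = 7 h 6 min; less 45 min break → 6 h 21 min
Wed: 9:44 AM–6:17 PM = 8 h 33 min; less 45 min break → 7 h 48 min
Thu: 11:02 AM–10:03 PM = 11 h 1 min; less 45 min break → 10 h 16 min
Fri: 9:42 AM–9:13 PM = 11 h 31 min; less 45 min break → 10 h 46 min
Total worked: 46 h 7 min = 46.12 h.
Threshold 37.5 h → overtime 8 h 37 min, regular 37 h 30 min.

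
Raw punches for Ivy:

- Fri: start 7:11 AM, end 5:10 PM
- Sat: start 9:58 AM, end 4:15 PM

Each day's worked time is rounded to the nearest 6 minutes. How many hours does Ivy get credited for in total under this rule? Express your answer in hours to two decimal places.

Fri: 7:11 AM–5:10 PM = 9 h 59 min → rounds to 10 h 0 min
Sat: 9:58 AM–4:15 PM = 6 h 17 min → rounds to 6 h 18 min
Total credited: 16 h 18 min.

16.30 hours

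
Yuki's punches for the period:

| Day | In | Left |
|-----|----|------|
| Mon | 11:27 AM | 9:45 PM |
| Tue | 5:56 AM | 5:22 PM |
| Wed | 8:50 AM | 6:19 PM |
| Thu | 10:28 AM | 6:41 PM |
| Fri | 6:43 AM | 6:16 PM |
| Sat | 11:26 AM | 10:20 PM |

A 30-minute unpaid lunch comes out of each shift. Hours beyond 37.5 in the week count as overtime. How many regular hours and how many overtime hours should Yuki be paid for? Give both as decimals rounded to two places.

Mon: 11:27 AM–9:45 PM = 10 h 18 min; less 30 min break → 9 h 48 min
Tue: 5:56 AM–5:22 PM = 11 h 26 min; less 30 min break → 10 h 56 min
Wed: 8:50 AM–6:19 PM = 9 h 29 min; less 30 min break → 8 h 59 min
Thu: 10:28 AM–6:41 PM = 8 h 13 min; less 30 min break → 7 h 43 min
Fri: 6:43 AM–6:16 PM = 11 h 33 min; less 30 min break → 11 h 3 min
Sat: 11:26 AM–10:20 PM = 10 h 54 min; less 30 min break → 10 h 24 min
Total worked: 58 h 53 min = 58.88 h.
Threshold 37.5 h → overtime 21 h 23 min, regular 37 h 30 min.

Regular 37.50 hours, overtime 21.38 hours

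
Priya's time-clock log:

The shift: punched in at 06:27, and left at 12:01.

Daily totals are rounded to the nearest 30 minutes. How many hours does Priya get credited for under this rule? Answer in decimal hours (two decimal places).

5.50 hours

The shift: 06:27–12:01 = 5 h 34 min → rounds to 5 h 30 min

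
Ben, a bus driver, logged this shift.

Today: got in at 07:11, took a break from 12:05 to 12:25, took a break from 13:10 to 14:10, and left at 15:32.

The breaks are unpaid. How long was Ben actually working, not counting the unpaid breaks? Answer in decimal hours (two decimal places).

Today: 07:11–15:32 = 8 h 21 min; less 80 min break → 7 h 1 min

7.02 hours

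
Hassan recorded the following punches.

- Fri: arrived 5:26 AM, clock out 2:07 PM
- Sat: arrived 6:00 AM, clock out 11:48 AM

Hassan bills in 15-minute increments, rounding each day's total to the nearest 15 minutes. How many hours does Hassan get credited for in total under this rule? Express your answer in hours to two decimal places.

14.50 hours

Fri: 5:26 AM–2:07 PM = 8 h 41 min → rounds to 8 h 45 min
Sat: 6:00 AM–11:48 AM = 5 h 48 min → rounds to 5 h 45 min
Total credited: 14 h 30 min.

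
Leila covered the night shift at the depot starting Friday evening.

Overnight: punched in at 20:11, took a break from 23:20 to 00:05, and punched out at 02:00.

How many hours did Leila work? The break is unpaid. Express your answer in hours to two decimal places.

5.07 hours

Overnight: 20:11 → midnight = 3 h 49 min; midnight → 02:00 = 2 h 0 min; span 5 h 49 min; less 45 min break → 5 h 4 min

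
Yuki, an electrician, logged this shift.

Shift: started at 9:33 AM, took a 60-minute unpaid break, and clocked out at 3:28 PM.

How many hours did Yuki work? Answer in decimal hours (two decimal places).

4.92 hours

Shift: 9:33 AM–3:28 PM = 5 h 55 min; less 60 min break → 4 h 55 min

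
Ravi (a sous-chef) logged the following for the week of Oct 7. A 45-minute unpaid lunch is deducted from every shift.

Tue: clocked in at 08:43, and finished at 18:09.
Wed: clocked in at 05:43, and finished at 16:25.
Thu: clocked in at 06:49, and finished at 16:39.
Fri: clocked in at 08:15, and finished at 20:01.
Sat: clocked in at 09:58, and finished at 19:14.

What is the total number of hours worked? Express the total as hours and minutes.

Tue: 08:43–18:09 = 9 h 26 min; less 45 min break → 8 h 41 min
Wed: 05:43–16:25 = 10 h 42 min; less 45 min break → 9 h 57 min
Thu: 06:49–16:39 = 9 h 50 min; less 45 min break → 9 h 5 min
Fri: 08:15–20:01 = 11 h 46 min; less 45 min break → 11 h 1 min
Sat: 09:58–19:14 = 9 h 16 min; less 45 min break → 8 h 31 min
Total: 8 h 41 min + 9 h 57 min + 9 h 5 min + 11 h 1 min + 8 h 31 min = 47 h 15 min.

47 h 15 min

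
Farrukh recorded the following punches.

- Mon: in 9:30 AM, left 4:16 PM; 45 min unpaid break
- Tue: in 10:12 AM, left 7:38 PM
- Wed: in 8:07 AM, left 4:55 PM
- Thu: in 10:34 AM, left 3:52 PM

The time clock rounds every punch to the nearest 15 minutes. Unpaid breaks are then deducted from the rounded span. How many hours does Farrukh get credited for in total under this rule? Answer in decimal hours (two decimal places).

Mon: in 9:30 AM→9:30 AM, out 4:16 PM→4:15 PM; 6 h 45 min − 45 min = 6 h 0 min
Tue: in 10:12 AM→10:15 AM, out 7:38 PM→7:45 PM; 9 h 30 min
Wed: in 8:07 AM→8:00 AM, out 4:55 PM→5:00 PM; 9 h 0 min
Thu: in 10:34 AM→10:30 AM, out 3:52 PM→3:45 PM; 5 h 15 min
Total credited: 29 h 45 min.

29.75 hours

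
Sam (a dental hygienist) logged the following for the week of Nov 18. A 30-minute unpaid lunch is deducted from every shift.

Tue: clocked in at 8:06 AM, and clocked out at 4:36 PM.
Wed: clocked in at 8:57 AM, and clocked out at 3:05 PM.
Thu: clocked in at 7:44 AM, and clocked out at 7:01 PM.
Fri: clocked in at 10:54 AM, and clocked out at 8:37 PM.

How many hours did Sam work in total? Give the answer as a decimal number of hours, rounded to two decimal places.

Tue: 8:06 AM–4:36 PM = 8 h 30 min; less 30 min break → 8 h 0 min
Wed: 8:57 AM–3:05 PM = 6 h 8 min; less 30 min break → 5 h 38 min
Thu: 7:44 AM–7:01 PM = 11 h 17 min; less 30 min break → 10 h 47 min
Fri: 10:54 AM–8:37 PM = 9 h 43 min; less 30 min break → 9 h 13 min
Total: 8 h 0 min + 5 h 38 min + 10 h 47 min + 9 h 13 min = 33 h 38 min.

33.63 hours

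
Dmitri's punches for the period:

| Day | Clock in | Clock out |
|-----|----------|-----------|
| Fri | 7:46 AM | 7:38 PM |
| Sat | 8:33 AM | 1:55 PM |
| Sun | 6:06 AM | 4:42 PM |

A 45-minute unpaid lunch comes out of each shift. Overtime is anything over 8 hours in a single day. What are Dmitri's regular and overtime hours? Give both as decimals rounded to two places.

Fri: 7:46 AM–7:38 PM = 11 h 52 min; less 45 min break → 11 h 7 min
Sat: 8:33 AM–1:55 PM = 5 h 22 min; less 45 min break → 4 h 37 min
Sun: 6:06 AM–4:42 PM = 10 h 36 min; less 45 min break → 9 h 51 min
Fri reg 8 h 0 min / OT 3 h 7 min; Sat reg 4 h 37 min / OT 0 h 0 min; Sun reg 8 h 0 min / OT 1 h 51 min.
Totals: regular 20 h 37 min, overtime 4 h 58 min.

Regular 20.62 hours, overtime 4.97 hours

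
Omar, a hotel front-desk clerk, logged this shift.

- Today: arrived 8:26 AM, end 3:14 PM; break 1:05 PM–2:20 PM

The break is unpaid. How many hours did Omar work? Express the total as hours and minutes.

Today: 8:26 AM–3:14 PM = 6 h 48 min; less 75 min break → 5 h 33 min

5 h 33 min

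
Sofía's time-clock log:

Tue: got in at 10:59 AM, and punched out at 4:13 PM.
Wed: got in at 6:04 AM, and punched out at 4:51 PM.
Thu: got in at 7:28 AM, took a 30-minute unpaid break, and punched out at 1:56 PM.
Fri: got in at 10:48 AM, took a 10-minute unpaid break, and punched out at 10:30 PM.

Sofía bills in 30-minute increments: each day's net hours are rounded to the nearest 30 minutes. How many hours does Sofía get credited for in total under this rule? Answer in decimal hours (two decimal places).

33.50 hours

Tue: 10:59 AM–4:13 PM = 5 h 14 min → rounds to 5 h 0 min
Wed: 6:04 AM–4:51 PM = 10 h 47 min → rounds to 11 h 0 min
Thu: 7:28 AM–1:56 PM = 6 h 28 min − 30 min = 5 h 58 min → rounds to 6 h 0 min
Fri: 10:48 AM–10:30 PM = 11 h 42 min − 10 min = 11 h 32 min → rounds to 11 h 30 min
Total credited: 33 h 30 min.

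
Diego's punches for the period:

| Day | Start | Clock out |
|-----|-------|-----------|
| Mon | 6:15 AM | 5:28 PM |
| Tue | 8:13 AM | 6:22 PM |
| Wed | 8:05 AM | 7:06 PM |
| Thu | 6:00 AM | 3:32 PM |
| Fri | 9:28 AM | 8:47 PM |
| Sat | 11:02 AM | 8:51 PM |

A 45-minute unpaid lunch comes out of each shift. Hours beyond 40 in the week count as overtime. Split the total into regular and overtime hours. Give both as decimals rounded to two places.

Regular 40.00 hours, overtime 18.55 hours

Mon: 6:15 AM–5:28 PM = 11 h 13 min; less 45 min break → 10 h 28 min
Tue: 8:13 AM–6:22 PM = 10 h 9 min; less 45 min break → 9 h 24 min
Wed: 8:05 AM–7:06 PM = 11 h 1 min; less 45 min break → 10 h 16 min
Thu: 6:00 AM–3:32 PM = 9 h 32 min; less 45 min break → 8 h 47 min
Fri: 9:28 AM–8:47 PM = 11 h 19 min; less 45 min break → 10 h 34 min
Sat: 11:02 AM–8:51 PM = 9 h 49 min; less 45 min break → 9 h 4 min
Total worked: 58 h 33 min = 58.55 h.
Threshold 40 h → overtime 18 h 33 min, regular 40 h 0 min.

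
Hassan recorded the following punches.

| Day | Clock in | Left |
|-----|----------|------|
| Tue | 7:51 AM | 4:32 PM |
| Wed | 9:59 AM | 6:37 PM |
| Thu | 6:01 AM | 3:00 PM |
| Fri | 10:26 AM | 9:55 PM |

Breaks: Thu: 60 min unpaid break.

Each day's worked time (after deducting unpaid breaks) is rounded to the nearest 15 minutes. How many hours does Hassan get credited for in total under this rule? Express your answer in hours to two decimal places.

Tue: 7:51 AM–4:32 PM = 8 h 41 min → rounds to 8 h 45 min
Wed: 9:59 AM–6:37 PM = 8 h 38 min → rounds to 8 h 45 min
Thu: 6:01 AM–3:00 PM = 8 h 59 min − 60 min = 7 h 59 min → rounds to 8 h 0 min
Fri: 10:26 AM–9:55 PM = 11 h 29 min → rounds to 11 h 30 min
Total credited: 37 h 0 min.

37.00 hours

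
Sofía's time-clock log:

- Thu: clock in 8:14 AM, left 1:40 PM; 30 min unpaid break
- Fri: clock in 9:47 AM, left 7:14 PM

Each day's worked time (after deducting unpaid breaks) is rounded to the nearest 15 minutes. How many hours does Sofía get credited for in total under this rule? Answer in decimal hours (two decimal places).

Thu: 8:14 AM–1:40 PM = 5 h 26 min − 30 min = 4 h 56 min → rounds to 5 h 0 min
Fri: 9:47 AM–7:14 PM = 9 h 27 min → rounds to 9 h 30 min
Total credited: 14 h 30 min.

14.50 hours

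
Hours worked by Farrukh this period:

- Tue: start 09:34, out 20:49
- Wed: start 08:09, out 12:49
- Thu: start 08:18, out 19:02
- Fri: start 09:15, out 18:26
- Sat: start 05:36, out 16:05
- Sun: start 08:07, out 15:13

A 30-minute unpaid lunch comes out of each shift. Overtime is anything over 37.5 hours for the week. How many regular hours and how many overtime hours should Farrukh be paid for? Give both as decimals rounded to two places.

Tue: 09:34–20:49 = 11 h 15 min; less 30 min break → 10 h 45 min
Wed: 08:09–12:49 = 4 h 40 min; less 30 min break → 4 h 10 min
Thu: 08:18–19:02 = 10 h 44 min; less 30 min break → 10 h 14 min
Fri: 09:15–18:26 = 9 h 11 min; less 30 min break → 8 h 41 min
Sat: 05:36–16:05 = 10 h 29 min; less 30 min break → 9 h 59 min
Sun: 08:07–15:13 = 7 h 6 min; less 30 min break → 6 h 36 min
Total worked: 50 h 25 min = 50.42 h.
Threshold 37.5 h → overtime 12 h 55 min, regular 37 h 30 min.

Regular 37.50 hours, overtime 12.92 hours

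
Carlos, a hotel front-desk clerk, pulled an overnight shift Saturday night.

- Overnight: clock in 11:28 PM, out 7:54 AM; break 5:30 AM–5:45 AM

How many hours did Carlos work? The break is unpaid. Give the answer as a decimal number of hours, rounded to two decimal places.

Overnight: 11:28 PM → midnight = 0 h 32 min; midnight → 7:54 AM = 7 h 54 min; span 8 h 26 min; less 15 min break → 8 h 11 min

8.18 hours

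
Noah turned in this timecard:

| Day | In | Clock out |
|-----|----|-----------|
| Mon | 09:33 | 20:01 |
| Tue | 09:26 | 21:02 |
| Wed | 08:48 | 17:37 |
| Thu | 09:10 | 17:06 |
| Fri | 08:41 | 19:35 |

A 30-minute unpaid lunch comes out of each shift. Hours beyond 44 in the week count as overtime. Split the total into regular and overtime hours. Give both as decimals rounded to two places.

Mon: 09:33–20:01 = 10 h 28 min; less 30 min break → 9 h 58 min
Tue: 09:26–21:02 = 11 h 36 min; less 30 min break → 11 h 6 min
Wed: 08:48–17:37 = 8 h 49 min; less 30 min break → 8 h 19 min
Thu: 09:10–17:06 = 7 h 56 min; less 30 min break → 7 h 26 min
Fri: 08:41–19:35 = 10 h 54 min; less 30 min break → 10 h 24 min
Total worked: 47 h 13 min = 47.22 h.
Threshold 44 h → overtime 3 h 13 min, regular 44 h 0 min.

Regular 44.00 hours, overtime 3.22 hours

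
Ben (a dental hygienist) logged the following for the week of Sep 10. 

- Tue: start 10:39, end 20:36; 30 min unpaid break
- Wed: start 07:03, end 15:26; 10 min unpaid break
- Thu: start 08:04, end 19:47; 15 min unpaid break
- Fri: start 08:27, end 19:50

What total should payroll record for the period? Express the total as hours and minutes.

Tue: 10:39–20:36 = 9 h 57 min; less 30 min break → 9 h 27 min
Wed: 07:03–15:26 = 8 h 23 min; less 10 min break → 8 h 13 min
Thu: 08:04–19:47 = 11 h 43 min; less 15 min break → 11 h 28 min
Fri: 08:27–19:50 = 11 h 23 min
Total: 9 h 27 min + 8 h 13 min + 11 h 28 min + 11 h 23 min = 40 h 31 min.

40 h 31 min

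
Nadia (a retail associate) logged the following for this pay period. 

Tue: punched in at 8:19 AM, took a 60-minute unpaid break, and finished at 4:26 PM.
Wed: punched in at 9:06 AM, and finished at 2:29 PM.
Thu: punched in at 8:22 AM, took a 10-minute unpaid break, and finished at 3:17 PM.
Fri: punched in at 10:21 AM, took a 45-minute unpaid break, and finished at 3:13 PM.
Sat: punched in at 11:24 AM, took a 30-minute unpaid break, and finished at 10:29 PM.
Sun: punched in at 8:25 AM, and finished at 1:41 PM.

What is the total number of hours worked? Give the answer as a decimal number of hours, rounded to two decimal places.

Tue: 8:19 AM–4:26 PM = 8 h 7 min; less 60 min break → 7 h 7 min
Wed: 9:06 AM–2:29 PM = 5 h 23 min
Thu: 8:22 AM–3:17 PM = 6 h 55 min; less 10 min break → 6 h 45 min
Fri: 10:21 AM–3:13 PM = 4 h 52 min; less 45 min break → 4 h 7 min
Sat: 11:24 AM–10:29 PM = 11 h 5 min; less 30 min break → 10 h 35 min
Sun: 8:25 AM–1:41 PM = 5 h 16 min
Total: 7 h 7 min + 5 h 23 min + 6 h 45 min + 4 h 7 min + 10 h 35 min + 5 h 16 min = 39 h 13 min.

39.22 hours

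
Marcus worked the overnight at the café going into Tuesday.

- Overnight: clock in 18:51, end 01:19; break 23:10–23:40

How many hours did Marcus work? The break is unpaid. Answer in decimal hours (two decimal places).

Overnight: 18:51 → midnight = 5 h 9 min; midnight → 01:19 = 1 h 19 min; span 6 h 28 min; less 30 min break → 5 h 58 min

5.97 hours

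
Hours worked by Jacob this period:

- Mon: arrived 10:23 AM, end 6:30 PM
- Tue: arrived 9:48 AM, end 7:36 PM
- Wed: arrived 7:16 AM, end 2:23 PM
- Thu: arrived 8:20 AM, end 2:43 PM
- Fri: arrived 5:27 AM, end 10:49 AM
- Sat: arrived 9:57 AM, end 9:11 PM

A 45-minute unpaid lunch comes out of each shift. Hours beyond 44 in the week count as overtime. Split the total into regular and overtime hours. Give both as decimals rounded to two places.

Regular 43.52 hours, overtime 0.00 hours

Mon: 10:23 AM–6:30 PM = 8 h 7 min; less 45 min break → 7 h 22 min
Tue: 9:48 AM–7:36 PM = 9 h 48 min; less 45 min break → 9 h 3 min
Wed: 7:16 AM–2:23 PM = 7 h 7 min; less 45 min break → 6 h 22 min
Thu: 8:20 AM–2:43 PM = 6 h 23 min; less 45 min break → 5 h 38 min
Fri: 5:27 AM–10:49 AM = 5 h 22 min; less 45 min break → 4 h 37 min
Sat: 9:57 AM–9:11 PM = 11 h 14 min; less 45 min break → 10 h 29 min
Total worked: 43 h 31 min = 43.52 h.
Threshold 44 h → overtime 0 h 0 min, regular 43 h 31 min.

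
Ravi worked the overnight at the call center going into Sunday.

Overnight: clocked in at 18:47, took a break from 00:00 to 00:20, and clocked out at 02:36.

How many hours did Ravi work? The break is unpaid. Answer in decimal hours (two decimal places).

Overnight: 18:47 → midnight = 5 h 13 min; midnight → 02:36 = 2 h 36 min; span 7 h 49 min; less 20 min break → 7 h 29 min

7.48 hours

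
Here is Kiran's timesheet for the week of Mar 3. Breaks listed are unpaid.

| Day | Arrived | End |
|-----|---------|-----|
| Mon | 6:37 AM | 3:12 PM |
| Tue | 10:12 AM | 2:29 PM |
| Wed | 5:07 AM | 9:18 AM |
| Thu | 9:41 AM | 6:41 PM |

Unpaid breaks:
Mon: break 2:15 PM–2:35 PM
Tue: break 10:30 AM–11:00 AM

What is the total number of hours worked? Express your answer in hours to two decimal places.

Mon: 6:37 AM–3:12 PM = 8 h 35 min; less 20 min break → 8 h 15 min
Tue: 10:12 AM–2:29 PM = 4 h 17 min; less 30 min break → 3 h 47 min
Wed: 5:07 AM–9:18 AM = 4 h 11 min
Thu: 9:41 AM–6:41 PM = 9 h 0 min
Total: 8 h 15 min + 3 h 47 min + 4 h 11 min + 9 h 0 min = 25 h 13 min.

25.22 hours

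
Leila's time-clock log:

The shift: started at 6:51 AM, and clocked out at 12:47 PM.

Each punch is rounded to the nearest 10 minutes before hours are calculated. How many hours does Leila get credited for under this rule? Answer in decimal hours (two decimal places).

The shift: in 6:51 AM→6:50 AM, out 12:47 PM→12:50 PM; 6 h 0 min

6.00 hours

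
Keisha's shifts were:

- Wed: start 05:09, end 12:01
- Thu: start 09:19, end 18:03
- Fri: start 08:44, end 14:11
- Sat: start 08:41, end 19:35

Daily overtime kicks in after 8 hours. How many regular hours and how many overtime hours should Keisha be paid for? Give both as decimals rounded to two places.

Wed: 05:09–12:01 = 6 h 52 min
Thu: 09:19–18:03 = 8 h 44 min
Fri: 08:44–14:11 = 5 h 27 min
Sat: 08:41–19:35 = 10 h 54 min
Wed reg 6 h 52 min / OT 0 h 0 min; Thu reg 8 h 0 min / OT 0 h 44 min; Fri reg 5 h 27 min / OT 0 h 0 min; Sat reg 8 h 0 min / OT 2 h 54 min.
Totals: regular 28 h 19 min, overtime 3 h 38 min.

Regular 28.32 hours, overtime 3.63 hours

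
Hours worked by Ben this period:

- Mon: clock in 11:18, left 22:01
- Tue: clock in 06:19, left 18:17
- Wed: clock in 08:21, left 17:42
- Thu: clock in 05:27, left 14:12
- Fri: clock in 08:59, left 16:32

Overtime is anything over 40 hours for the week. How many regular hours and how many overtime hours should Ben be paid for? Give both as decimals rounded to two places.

Mon: 11:18–22:01 = 10 h 43 min
Tue: 06:19–18:17 = 11 h 58 min
Wed: 08:21–17:42 = 9 h 21 min
Thu: 05:27–14:12 = 8 h 45 min
Fri: 08:59–16:32 = 7 h 33 min
Total worked: 48 h 20 min = 48.33 h.
Threshold 40 h → overtime 8 h 20 min, regular 40 h 0 min.

Regular 40.00 hours, overtime 8.33 hours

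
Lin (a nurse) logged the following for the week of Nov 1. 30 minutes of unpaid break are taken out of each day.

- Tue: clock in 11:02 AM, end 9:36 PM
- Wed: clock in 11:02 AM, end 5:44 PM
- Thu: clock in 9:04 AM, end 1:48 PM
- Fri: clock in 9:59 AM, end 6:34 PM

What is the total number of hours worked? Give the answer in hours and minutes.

Tue: 11:02 AM–9:36 PM = 10 h 34 min; less 30 min break → 10 h 4 min
Wed: 11:02 AM–5:44 PM = 6 h 42 min; less 30 min break → 6 h 12 min
Thu: 9:04 AM–1:48 PM = 4 h 44 min; less 30 min break → 4 h 14 min
Fri: 9:59 AM–6:34 PM = 8 h 35 min; less 30 min break → 8 h 5 min
Total: 10 h 4 min + 6 h 12 min + 4 h 14 min + 8 h 5 min = 28 h 35 min.

28 h 35 min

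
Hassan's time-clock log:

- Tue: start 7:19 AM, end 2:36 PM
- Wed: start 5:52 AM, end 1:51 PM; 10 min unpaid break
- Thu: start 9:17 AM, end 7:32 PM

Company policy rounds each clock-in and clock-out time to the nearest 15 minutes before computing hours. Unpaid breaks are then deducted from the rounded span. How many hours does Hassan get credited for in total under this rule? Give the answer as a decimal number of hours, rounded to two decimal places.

25.33 hours

Tue: in 7:19 AM→7:15 AM, out 2:36 PM→2:30 PM; 7 h 15 min
Wed: in 5:52 AM→5:45 AM, out 1:51 PM→1:45 PM; 8 h 0 min − 10 min = 7 h 50 min
Thu: in 9:17 AM→9:15 AM, out 7:32 PM→7:30 PM; 10 h 15 min
Total credited: 25 h 20 min.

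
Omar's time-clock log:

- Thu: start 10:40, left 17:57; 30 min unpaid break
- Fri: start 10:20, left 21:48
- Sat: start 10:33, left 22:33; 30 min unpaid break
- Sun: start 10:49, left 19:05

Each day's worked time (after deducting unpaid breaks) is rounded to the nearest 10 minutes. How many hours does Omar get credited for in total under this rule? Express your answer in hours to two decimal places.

38.17 hours

Thu: 10:40–17:57 = 7 h 17 min − 30 min = 6 h 47 min → rounds to 6 h 50 min
Fri: 10:20–21:48 = 11 h 28 min → rounds to 11 h 30 min
Sat: 10:33–22:33 = 12 h 0 min − 30 min = 11 h 30 min → rounds to 11 h 30 min
Sun: 10:49–19:05 = 8 h 16 min → rounds to 8 h 20 min
Total credited: 38 h 10 min.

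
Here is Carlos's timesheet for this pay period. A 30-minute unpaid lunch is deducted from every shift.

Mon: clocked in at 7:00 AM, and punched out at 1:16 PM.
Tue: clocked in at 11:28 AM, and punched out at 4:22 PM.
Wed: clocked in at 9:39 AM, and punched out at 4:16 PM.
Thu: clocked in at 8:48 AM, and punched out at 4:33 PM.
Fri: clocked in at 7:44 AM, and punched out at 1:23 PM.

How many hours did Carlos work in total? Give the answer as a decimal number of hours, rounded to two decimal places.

Mon: 7:00 AM–1:16 PM = 6 h 16 min; less 30 min break → 5 h 46 min
Tue: 11:28 AM–4:22 PM = 4 h 54 min; less 30 min break → 4 h 24 min
Wed: 9:39 AM–4:16 PM = 6 h 37 min; less 30 min break → 6 h 7 min
Thu: 8:48 AM–4:33 PM = 7 h 45 min; less 30 min break → 7 h 15 min
Fri: 7:44 AM–1:23 PM = 5 h 39 min; less 30 min break → 5 h 9 min
Total: 5 h 46 min + 4 h 24 min + 6 h 7 min + 7 h 15 min + 5 h 9 min = 28 h 41 min.

28.68 hours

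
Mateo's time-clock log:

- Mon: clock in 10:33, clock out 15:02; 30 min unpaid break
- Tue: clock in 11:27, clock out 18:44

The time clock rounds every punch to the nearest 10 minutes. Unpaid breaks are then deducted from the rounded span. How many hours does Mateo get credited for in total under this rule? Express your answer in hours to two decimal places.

11.17 hours

Mon: in 10:33→10:30, out 15:02→15:00; 4 h 30 min − 30 min = 4 h 0 min
Tue: in 11:27→11:30, out 18:44→18:40; 7 h 10 min
Total credited: 11 h 10 min.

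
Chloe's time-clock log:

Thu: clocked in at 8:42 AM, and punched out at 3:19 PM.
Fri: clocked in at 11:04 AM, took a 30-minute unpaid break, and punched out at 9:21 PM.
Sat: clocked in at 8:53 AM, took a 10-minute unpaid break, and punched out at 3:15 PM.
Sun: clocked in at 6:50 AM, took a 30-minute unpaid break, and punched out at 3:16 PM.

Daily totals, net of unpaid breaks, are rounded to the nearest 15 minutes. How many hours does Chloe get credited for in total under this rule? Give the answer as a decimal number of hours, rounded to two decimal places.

Thu: 8:42 AM–3:19 PM = 6 h 37 min → rounds to 6 h 30 min
Fri: 11:04 AM–9:21 PM = 10 h 17 min − 30 min = 9 h 47 min → rounds to 9 h 45 min
Sat: 8:53 AM–3:15 PM = 6 h 22 min − 10 min = 6 h 12 min → rounds to 6 h 15 min
Sun: 6:50 AM–3:16 PM = 8 h 26 min − 30 min = 7 h 56 min → rounds to 8 h 0 min
Total credited: 30 h 30 min.

30.50 hours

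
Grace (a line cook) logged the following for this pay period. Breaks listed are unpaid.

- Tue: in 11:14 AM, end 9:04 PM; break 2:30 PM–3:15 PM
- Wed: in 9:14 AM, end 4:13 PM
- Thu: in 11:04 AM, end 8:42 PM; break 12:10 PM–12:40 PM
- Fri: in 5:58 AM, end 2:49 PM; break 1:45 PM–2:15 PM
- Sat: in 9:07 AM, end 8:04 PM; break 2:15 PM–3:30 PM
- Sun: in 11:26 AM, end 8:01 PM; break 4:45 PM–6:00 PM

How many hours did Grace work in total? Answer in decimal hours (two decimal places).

Tue: 11:14 AM–9:04 PM = 9 h 50 min; less 45 min break → 9 h 5 min
Wed: 9:14 AM–4:13 PM = 6 h 59 min
Thu: 11:04 AM–8:42 PM = 9 h 38 min; less 30 min break → 9 h 8 min
Fri: 5:58 AM–2:49 PM = 8 h 51 min; less 30 min break → 8 h 21 min
Sat: 9:07 AM–8:04 PM = 10 h 57 min; less 75 min break → 9 h 42 min
Sun: 11:26 AM–8:01 PM = 8 h 35 min; less 75 min break → 7 h 20 min
Total: 9 h 5 min + 6 h 59 min + 9 h 8 min + 8 h 21 min + 9 h 42 min + 7 h 20 min = 50 h 35 min.

50.58 hours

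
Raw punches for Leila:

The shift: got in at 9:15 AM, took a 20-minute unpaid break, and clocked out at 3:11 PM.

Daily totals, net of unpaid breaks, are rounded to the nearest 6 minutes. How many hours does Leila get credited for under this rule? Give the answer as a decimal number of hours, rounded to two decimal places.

5.60 hours

The shift: 9:15 AM–3:11 PM = 5 h 56 min − 20 min = 5 h 36 min → rounds to 5 h 36 min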